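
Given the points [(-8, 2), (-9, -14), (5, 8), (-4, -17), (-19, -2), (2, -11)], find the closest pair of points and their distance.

Computing all pairwise distances among 6 points:

d((-8, 2), (-9, -14)) = 16.0312
d((-8, 2), (5, 8)) = 14.3178
d((-8, 2), (-4, -17)) = 19.4165
d((-8, 2), (-19, -2)) = 11.7047
d((-8, 2), (2, -11)) = 16.4012
d((-9, -14), (5, 8)) = 26.0768
d((-9, -14), (-4, -17)) = 5.831 <-- minimum
d((-9, -14), (-19, -2)) = 15.6205
d((-9, -14), (2, -11)) = 11.4018
d((5, 8), (-4, -17)) = 26.5707
d((5, 8), (-19, -2)) = 26.0
d((5, 8), (2, -11)) = 19.2354
d((-4, -17), (-19, -2)) = 21.2132
d((-4, -17), (2, -11)) = 8.4853
d((-19, -2), (2, -11)) = 22.8473

Closest pair: (-9, -14) and (-4, -17) with distance 5.831

The closest pair is (-9, -14) and (-4, -17) with Euclidean distance 5.831. For 6 points, brute-force pairwise comparison is shown above. For large n, the divide-and-conquer algorithm (sort by x, recurse on halves, check the dividing strip) achieves O(n log n).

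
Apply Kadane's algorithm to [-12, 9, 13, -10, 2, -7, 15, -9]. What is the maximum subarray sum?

Using Kadane's algorithm on [-12, 9, 13, -10, 2, -7, 15, -9]:

Scanning through the array:
Position 1 (value 9): max_ending_here = 9, max_so_far = 9
Position 2 (value 13): max_ending_here = 22, max_so_far = 22
Position 3 (value -10): max_ending_here = 12, max_so_far = 22
Position 4 (value 2): max_ending_here = 14, max_so_far = 22
Position 5 (value -7): max_ending_here = 7, max_so_far = 22
Position 6 (value 15): max_ending_here = 22, max_so_far = 22
Position 7 (value -9): max_ending_here = 13, max_so_far = 22

Maximum subarray: [9, 13]
Maximum sum: 22

The maximum subarray is [9, 13] with sum 22. This subarray runs from index 1 to index 2.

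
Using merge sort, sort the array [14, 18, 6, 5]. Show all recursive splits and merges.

Merge sort trace:

Split: [14, 18, 6, 5] -> [14, 18] and [6, 5]
  Split: [14, 18] -> [14] and [18]
  Merge: [14] + [18] -> [14, 18]
  Split: [6, 5] -> [6] and [5]
  Merge: [6] + [5] -> [5, 6]
Merge: [14, 18] + [5, 6] -> [5, 6, 14, 18]

Final sorted array: [5, 6, 14, 18]

The merge sort proceeds by recursively splitting the array and merging sorted halves.
After all merges, the sorted array is [5, 6, 14, 18].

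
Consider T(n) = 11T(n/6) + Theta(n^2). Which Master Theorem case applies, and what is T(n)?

Master Theorem for T(n) = 11T(n/6) + O(n^2):

a = 11, b = 6, c = 2
log_b(a) = log_6(11) = 1.3383

Case 3: c = 2 > log_6(11) = 1.3383
T(n) = O(n^2) = O(n^2)

For T(n) = 11T(n/6) + O(n^2): log_6(11) = 1.3383. This is Case 3 of the Master Theorem (c > log_b(a), work dominated by root), giving O(n^2).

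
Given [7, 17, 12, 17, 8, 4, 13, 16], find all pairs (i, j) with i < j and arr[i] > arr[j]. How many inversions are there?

Finding inversions in [7, 17, 12, 17, 8, 4, 13, 16]:

(0, 5): arr[0]=7 > arr[5]=4
(1, 2): arr[1]=17 > arr[2]=12
(1, 4): arr[1]=17 > arr[4]=8
(1, 5): arr[1]=17 > arr[5]=4
(1, 6): arr[1]=17 > arr[6]=13
(1, 7): arr[1]=17 > arr[7]=16
(2, 4): arr[2]=12 > arr[4]=8
(2, 5): arr[2]=12 > arr[5]=4
(3, 4): arr[3]=17 > arr[4]=8
(3, 5): arr[3]=17 > arr[5]=4
(3, 6): arr[3]=17 > arr[6]=13
(3, 7): arr[3]=17 > arr[7]=16
(4, 5): arr[4]=8 > arr[5]=4

Total inversions: 13

The array has 13 inversion(s): (0,5), (1,2), (1,4), (1,5), (1,6), (1,7), (2,4), (2,5), (3,4), (3,5), (3,6), (3,7), (4,5). Each pair (i,j) satisfies i < j and arr[i] > arr[j].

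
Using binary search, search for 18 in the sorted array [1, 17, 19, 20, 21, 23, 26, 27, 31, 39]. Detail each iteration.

Binary search for 18 in [1, 17, 19, 20, 21, 23, 26, 27, 31, 39]:

lo=0, hi=9, mid=4, arr[mid]=21 -> 21 > 18, search left half
lo=0, hi=3, mid=1, arr[mid]=17 -> 17 < 18, search right half
lo=2, hi=3, mid=2, arr[mid]=19 -> 19 > 18, search left half
lo=2 > hi=1, target 18 not found

Binary search determines that 18 is not in the array after 3 comparisons. The search space was exhausted without finding the target.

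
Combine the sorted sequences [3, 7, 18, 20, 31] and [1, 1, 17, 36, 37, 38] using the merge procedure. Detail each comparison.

Merging process:

Compare 3 vs 1: take 1 from right. Merged: [1]
Compare 3 vs 1: take 1 from right. Merged: [1, 1]
Compare 3 vs 17: take 3 from left. Merged: [1, 1, 3]
Compare 7 vs 17: take 7 from left. Merged: [1, 1, 3, 7]
Compare 18 vs 17: take 17 from right. Merged: [1, 1, 3, 7, 17]
Compare 18 vs 36: take 18 from left. Merged: [1, 1, 3, 7, 17, 18]
Compare 20 vs 36: take 20 from left. Merged: [1, 1, 3, 7, 17, 18, 20]
Compare 31 vs 36: take 31 from left. Merged: [1, 1, 3, 7, 17, 18, 20, 31]
Append remaining from right: [36, 37, 38]. Merged: [1, 1, 3, 7, 17, 18, 20, 31, 36, 37, 38]

Final merged array: [1, 1, 3, 7, 17, 18, 20, 31, 36, 37, 38]
Total comparisons: 8

The merged array is [1, 1, 3, 7, 17, 18, 20, 31, 36, 37, 38], requiring 8 comparisons. The merge step runs in O(n) time where n is the total number of elements.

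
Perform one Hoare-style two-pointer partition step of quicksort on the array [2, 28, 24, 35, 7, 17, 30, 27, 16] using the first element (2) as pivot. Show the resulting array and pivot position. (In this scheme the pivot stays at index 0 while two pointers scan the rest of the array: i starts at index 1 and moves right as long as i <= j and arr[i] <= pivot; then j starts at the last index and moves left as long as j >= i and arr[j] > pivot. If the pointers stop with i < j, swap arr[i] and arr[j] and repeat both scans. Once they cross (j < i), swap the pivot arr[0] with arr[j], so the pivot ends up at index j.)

Hoare-style two-pointer partition with pivot = 2:

Initial array: [2, 28, 24, 35, 7, 17, 30, 27, 16]

Pointers start at i = 1, j = 8.
i ends at 1, j ends at 0: the pointers have crossed (j < i), so scanning stops.

j = 0, so swapping arr[0] with arr[j] leaves the pivot at position 0: [2, 28, 24, 35, 7, 17, 30, 27, 16]
Pivot position: 0

After partitioning with pivot 2, the array becomes [2, 28, 24, 35, 7, 17, 30, 27, 16]. The pivot is placed at index 0. All elements to the left of the pivot are <= 2, and all elements to the right are > 2.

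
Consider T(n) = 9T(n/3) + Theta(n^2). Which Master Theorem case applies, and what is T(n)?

Master Theorem for T(n) = 9T(n/3) + O(n^2):

a = 9, b = 3, c = 2
log_b(a) = log_3(9) = 2.0000

Case 2: c = 2 = log_3(9) = 2.0000
T(n) = O(n^2 log n) = O(n^2 log n)

For T(n) = 9T(n/3) + O(n^2): log_3(9) = 2.0000. This is Case 2 of the Master Theorem (c = log_b(a), equal work at all levels), giving O(n^2 log n).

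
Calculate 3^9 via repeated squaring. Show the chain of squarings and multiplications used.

Computing 3^9 by squaring (build up from 3^1; each line after the first costs one multiplication):

3^1 = 3
3^2 = (3^1)^2 = 3^2 = 9
3^4 = (3^2)^2 = 9^2 = 81
3^8 = (3^4)^2 = 81^2 = 6561
3^9 = 3 * 3^8 = 3 * 6561 = 19683

Result: 19683
Multiplications needed: 4 (4 lines after 3^1)

3^9 = 19683. Using exponentiation by squaring, this requires 4 multiplications. The key idea: if the exponent is even, square the half-power; if odd, multiply by the base once.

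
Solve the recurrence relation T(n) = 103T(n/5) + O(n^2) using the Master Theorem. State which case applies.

Master Theorem for T(n) = 103T(n/5) + O(n^2):

a = 103, b = 5, c = 2
log_b(a) = log_5(103) = 2.8797

Case 1: c = 2 < log_5(103) = 2.8797
T(n) = O(n^(log_5 103))

For T(n) = 103T(n/5) + O(n^2): log_5(103) = 2.8797. This is Case 1 of the Master Theorem (c < log_b(a), work dominated by leaves), giving O(n^(log_5 103)).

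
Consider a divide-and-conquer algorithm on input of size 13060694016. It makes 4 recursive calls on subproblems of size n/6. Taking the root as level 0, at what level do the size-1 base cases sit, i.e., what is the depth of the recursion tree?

For divide and conquer with division factor 6:

Problem sizes at each level:
Level 0: 13060694016
Level 1: 2176782336
Level 2: 362797056
Level 3: 60466176
Level 4: 10077696
Level 5: 1679616
Level 6: 279936
Level 7: 46656
Level 8: 7776
Level 9: 1296
Level 10: 216
Level 11: 36
Level 12: 6
Level 13: 1

The root is level 0 and the size-1 base case is level 13 (the tree spans levels 0 through 13, i.e. 14 levels counting the root), so the depth is the number of divisions: log_6(13060694016) = 13

The recursion tree depth is log_6(13060694016) = 13. At each level, the problem size is divided by 6, so it takes 13 divisions to reduce to a base case of size 1. The algorithm makes 4 recursive calls at each level.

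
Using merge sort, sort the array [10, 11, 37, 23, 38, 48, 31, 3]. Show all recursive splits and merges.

Merge sort trace:

Split: [10, 11, 37, 23, 38, 48, 31, 3] -> [10, 11, 37, 23] and [38, 48, 31, 3]
  Split: [10, 11, 37, 23] -> [10, 11] and [37, 23]
    Split: [10, 11] -> [10] and [11]
    Merge: [10] + [11] -> [10, 11]
    Split: [37, 23] -> [37] and [23]
    Merge: [37] + [23] -> [23, 37]
  Merge: [10, 11] + [23, 37] -> [10, 11, 23, 37]
  Split: [38, 48, 31, 3] -> [38, 48] and [31, 3]
    Split: [38, 48] -> [38] and [48]
    Merge: [38] + [48] -> [38, 48]
    Split: [31, 3] -> [31] and [3]
    Merge: [31] + [3] -> [3, 31]
  Merge: [38, 48] + [3, 31] -> [3, 31, 38, 48]
Merge: [10, 11, 23, 37] + [3, 31, 38, 48] -> [3, 10, 11, 23, 31, 37, 38, 48]

Final sorted array: [3, 10, 11, 23, 31, 37, 38, 48]

The merge sort proceeds by recursively splitting the array and merging sorted halves.
After all merges, the sorted array is [3, 10, 11, 23, 31, 37, 38, 48].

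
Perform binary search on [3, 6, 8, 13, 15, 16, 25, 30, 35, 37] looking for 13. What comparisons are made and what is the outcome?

Binary search for 13 in [3, 6, 8, 13, 15, 16, 25, 30, 35, 37]:

lo=0, hi=9, mid=4, arr[mid]=15 -> 15 > 13, search left half
lo=0, hi=3, mid=1, arr[mid]=6 -> 6 < 13, search right half
lo=2, hi=3, mid=2, arr[mid]=8 -> 8 < 13, search right half
lo=3, hi=3, mid=3, arr[mid]=13 -> Found target at index 3!

Binary search finds 13 at index 3 after 4 comparisons. The search repeatedly halves the search space by comparing with the middle element.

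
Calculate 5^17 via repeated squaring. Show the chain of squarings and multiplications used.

Computing 5^17 by squaring (build up from 5^1; each line after the first costs one multiplication):

5^1 = 5
5^2 = (5^1)^2 = 5^2 = 25
5^4 = (5^2)^2 = 25^2 = 625
5^8 = (5^4)^2 = 625^2 = 390625
5^16 = (5^8)^2 = 390625^2 = 152587890625
5^17 = 5 * 5^16 = 5 * 152587890625 = 762939453125

Result: 762939453125
Multiplications needed: 5 (5 lines after 5^1)

5^17 = 762939453125. Using exponentiation by squaring, this requires 5 multiplications. The key idea: if the exponent is even, square the half-power; if odd, multiply by the base once.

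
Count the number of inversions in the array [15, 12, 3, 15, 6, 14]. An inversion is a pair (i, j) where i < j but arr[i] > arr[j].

Finding inversions in [15, 12, 3, 15, 6, 14]:

(0, 1): arr[0]=15 > arr[1]=12
(0, 2): arr[0]=15 > arr[2]=3
(0, 4): arr[0]=15 > arr[4]=6
(0, 5): arr[0]=15 > arr[5]=14
(1, 2): arr[1]=12 > arr[2]=3
(1, 4): arr[1]=12 > arr[4]=6
(3, 4): arr[3]=15 > arr[4]=6
(3, 5): arr[3]=15 > arr[5]=14

Total inversions: 8

The array has 8 inversion(s): (0,1), (0,2), (0,4), (0,5), (1,2), (1,4), (3,4), (3,5). Each pair (i,j) satisfies i < j and arr[i] > arr[j].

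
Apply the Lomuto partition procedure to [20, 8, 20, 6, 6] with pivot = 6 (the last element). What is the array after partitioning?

Lomuto partition with pivot = 6:

Initial array: [20, 8, 20, 6, 6]

arr[0]=20 > 6: no swap
arr[1]=8 > 6: no swap
arr[2]=20 > 6: no swap
arr[3]=6 <= 6: swap with position 0, array becomes [6, 8, 20, 20, 6]

Place pivot at position 1: [6, 6, 20, 20, 8]
Pivot position: 1

After partitioning with pivot 6, the array becomes [6, 6, 20, 20, 8]. The pivot is placed at index 1. All elements to the left of the pivot are <= 6, and all elements to the right are > 6.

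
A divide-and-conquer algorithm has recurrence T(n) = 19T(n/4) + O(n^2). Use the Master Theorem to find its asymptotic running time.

Master Theorem for T(n) = 19T(n/4) + O(n^2):

a = 19, b = 4, c = 2
log_b(a) = log_4(19) = 2.1240

Case 1: c = 2 < log_4(19) = 2.1240
T(n) = O(n^(log_4 19))

For T(n) = 19T(n/4) + O(n^2): log_4(19) = 2.1240. This is Case 1 of the Master Theorem (c < log_b(a), work dominated by leaves), giving O(n^(log_4 19)).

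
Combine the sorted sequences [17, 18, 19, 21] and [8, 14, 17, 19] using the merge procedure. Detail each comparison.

Merging process:

Compare 17 vs 8: take 8 from right. Merged: [8]
Compare 17 vs 14: take 14 from right. Merged: [8, 14]
Compare 17 vs 17: take 17 from left. Merged: [8, 14, 17]
Compare 18 vs 17: take 17 from right. Merged: [8, 14, 17, 17]
Compare 18 vs 19: take 18 from left. Merged: [8, 14, 17, 17, 18]
Compare 19 vs 19: take 19 from left. Merged: [8, 14, 17, 17, 18, 19]
Compare 21 vs 19: take 19 from right. Merged: [8, 14, 17, 17, 18, 19, 19]
Append remaining from left: [21]. Merged: [8, 14, 17, 17, 18, 19, 19, 21]

Final merged array: [8, 14, 17, 17, 18, 19, 19, 21]
Total comparisons: 7

The merged array is [8, 14, 17, 17, 18, 19, 19, 21], requiring 7 comparisons. The merge step runs in O(n) time where n is the total number of elements.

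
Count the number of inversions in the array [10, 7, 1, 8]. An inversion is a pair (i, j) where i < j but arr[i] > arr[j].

Finding inversions in [10, 7, 1, 8]:

(0, 1): arr[0]=10 > arr[1]=7
(0, 2): arr[0]=10 > arr[2]=1
(0, 3): arr[0]=10 > arr[3]=8
(1, 2): arr[1]=7 > arr[2]=1

Total inversions: 4

The array has 4 inversion(s): (0,1), (0,2), (0,3), (1,2). Each pair (i,j) satisfies i < j and arr[i] > arr[j].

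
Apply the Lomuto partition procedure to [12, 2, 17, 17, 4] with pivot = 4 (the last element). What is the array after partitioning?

Lomuto partition with pivot = 4:

Initial array: [12, 2, 17, 17, 4]

arr[0]=12 > 4: no swap
arr[1]=2 <= 4: swap with position 0, array becomes [2, 12, 17, 17, 4]
arr[2]=17 > 4: no swap
arr[3]=17 > 4: no swap

Place pivot at position 1: [2, 4, 17, 17, 12]
Pivot position: 1

After partitioning with pivot 4, the array becomes [2, 4, 17, 17, 12]. The pivot is placed at index 1. All elements to the left of the pivot are <= 4, and all elements to the right are > 4.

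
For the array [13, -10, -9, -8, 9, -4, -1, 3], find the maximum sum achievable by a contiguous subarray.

Using Kadane's algorithm on [13, -10, -9, -8, 9, -4, -1, 3]:

Scanning through the array:
Position 1 (value -10): max_ending_here = 3, max_so_far = 13
Position 2 (value -9): max_ending_here = -6, max_so_far = 13
Position 3 (value -8): max_ending_here = -8, max_so_far = 13
Position 4 (value 9): max_ending_here = 9, max_so_far = 13
Position 5 (value -4): max_ending_here = 5, max_so_far = 13
Position 6 (value -1): max_ending_here = 4, max_so_far = 13
Position 7 (value 3): max_ending_here = 7, max_so_far = 13

Maximum subarray: [13]
Maximum sum: 13

The maximum subarray is [13] with sum 13. This subarray runs from index 0 to index 0.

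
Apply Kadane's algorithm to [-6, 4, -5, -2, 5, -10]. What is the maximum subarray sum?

Using Kadane's algorithm on [-6, 4, -5, -2, 5, -10]:

Scanning through the array:
Position 1 (value 4): max_ending_here = 4, max_so_far = 4
Position 2 (value -5): max_ending_here = -1, max_so_far = 4
Position 3 (value -2): max_ending_here = -2, max_so_far = 4
Position 4 (value 5): max_ending_here = 5, max_so_far = 5
Position 5 (value -10): max_ending_here = -5, max_so_far = 5

Maximum subarray: [5]
Maximum sum: 5

The maximum subarray is [5] with sum 5. This subarray runs from index 4 to index 4.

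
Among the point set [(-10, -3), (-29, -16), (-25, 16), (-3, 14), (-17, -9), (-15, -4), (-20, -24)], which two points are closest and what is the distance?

Computing all pairwise distances among 7 points:

d((-10, -3), (-29, -16)) = 23.0217
d((-10, -3), (-25, 16)) = 24.2074
d((-10, -3), (-3, 14)) = 18.3848
d((-10, -3), (-17, -9)) = 9.2195
d((-10, -3), (-15, -4)) = 5.099 <-- minimum
d((-10, -3), (-20, -24)) = 23.2594
d((-29, -16), (-25, 16)) = 32.249
d((-29, -16), (-3, 14)) = 39.6989
d((-29, -16), (-17, -9)) = 13.8924
d((-29, -16), (-15, -4)) = 18.4391
d((-29, -16), (-20, -24)) = 12.0416
d((-25, 16), (-3, 14)) = 22.0907
d((-25, 16), (-17, -9)) = 26.2488
d((-25, 16), (-15, -4)) = 22.3607
d((-25, 16), (-20, -24)) = 40.3113
d((-3, 14), (-17, -9)) = 26.9258
d((-3, 14), (-15, -4)) = 21.6333
d((-3, 14), (-20, -24)) = 41.6293
d((-17, -9), (-15, -4)) = 5.3852
d((-17, -9), (-20, -24)) = 15.2971
d((-15, -4), (-20, -24)) = 20.6155

Closest pair: (-10, -3) and (-15, -4) with distance 5.099

The closest pair is (-10, -3) and (-15, -4) with Euclidean distance 5.099. For 7 points, brute-force pairwise comparison is shown above. For large n, the divide-and-conquer algorithm (sort by x, recurse on halves, check the dividing strip) achieves O(n log n).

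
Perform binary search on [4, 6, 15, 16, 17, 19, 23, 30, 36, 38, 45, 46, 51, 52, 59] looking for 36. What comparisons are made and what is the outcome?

Binary search for 36 in [4, 6, 15, 16, 17, 19, 23, 30, 36, 38, 45, 46, 51, 52, 59]:

lo=0, hi=14, mid=7, arr[mid]=30 -> 30 < 36, search right half
lo=8, hi=14, mid=11, arr[mid]=46 -> 46 > 36, search left half
lo=8, hi=10, mid=9, arr[mid]=38 -> 38 > 36, search left half
lo=8, hi=8, mid=8, arr[mid]=36 -> Found target at index 8!

Binary search finds 36 at index 8 after 4 comparisons. The search repeatedly halves the search space by comparing with the middle element.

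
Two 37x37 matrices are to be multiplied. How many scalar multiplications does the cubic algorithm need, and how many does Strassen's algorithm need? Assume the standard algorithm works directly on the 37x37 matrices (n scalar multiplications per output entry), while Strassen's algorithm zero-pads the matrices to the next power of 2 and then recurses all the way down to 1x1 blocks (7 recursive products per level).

Matrix multiplication for 37x37 matrices:

Strassen's algorithm requires power-of-2 dimensions. Pad 37x37 to 64x64 (next power of 2).

Standard algorithm: 37^3 = 50653 multiplications
Strassen's algorithm: 7^(log2(64)) = 7^6 = 117649 multiplications
Difference: 50653 - 117649 = -66996 (Strassen uses MORE here due to padding overhead — for small or just-over-power-of-2 n, padding can outweigh the per-level savings)

Standard: 50653 multiplications (37^3). Strassen: 117649 multiplications (7^6, after padding to 64x64). Strassen reduces 8 recursive multiplications to 7 at each level.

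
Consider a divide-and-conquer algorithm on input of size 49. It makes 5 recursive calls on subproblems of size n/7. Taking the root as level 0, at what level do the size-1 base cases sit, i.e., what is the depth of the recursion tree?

For divide and conquer with division factor 7:

Problem sizes at each level:
Level 0: 49
Level 1: 7
Level 2: 1

The root is level 0 and the size-1 base case is level 2 (the tree spans levels 0 through 2, i.e. 3 levels counting the root), so the depth is the number of divisions: log_7(49) = 2

The recursion tree depth is log_7(49) = 2. At each level, the problem size is divided by 7, so it takes 2 divisions to reduce to a base case of size 1. The algorithm makes 5 recursive calls at each level.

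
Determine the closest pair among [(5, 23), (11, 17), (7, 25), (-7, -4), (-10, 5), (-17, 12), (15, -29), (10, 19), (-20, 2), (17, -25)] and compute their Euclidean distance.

Computing all pairwise distances among 10 points:

d((5, 23), (11, 17)) = 8.4853
d((5, 23), (7, 25)) = 2.8284
d((5, 23), (-7, -4)) = 29.5466
d((5, 23), (-10, 5)) = 23.4307
d((5, 23), (-17, 12)) = 24.5967
d((5, 23), (15, -29)) = 52.9528
d((5, 23), (10, 19)) = 6.4031
d((5, 23), (-20, 2)) = 32.6497
d((5, 23), (17, -25)) = 49.4773
d((11, 17), (7, 25)) = 8.9443
d((11, 17), (-7, -4)) = 27.6586
d((11, 17), (-10, 5)) = 24.1868
d((11, 17), (-17, 12)) = 28.4429
d((11, 17), (15, -29)) = 46.1736
d((11, 17), (10, 19)) = 2.2361 <-- minimum
d((11, 17), (-20, 2)) = 34.4384
d((11, 17), (17, -25)) = 42.4264
d((7, 25), (-7, -4)) = 32.2025
d((7, 25), (-10, 5)) = 26.2488
d((7, 25), (-17, 12)) = 27.2947
d((7, 25), (15, -29)) = 54.5894
d((7, 25), (10, 19)) = 6.7082
d((7, 25), (-20, 2)) = 35.4683
d((7, 25), (17, -25)) = 50.9902
d((-7, -4), (-10, 5)) = 9.4868
d((-7, -4), (-17, 12)) = 18.868
d((-7, -4), (15, -29)) = 33.3017
d((-7, -4), (10, 19)) = 28.6007
d((-7, -4), (-20, 2)) = 14.3178
d((-7, -4), (17, -25)) = 31.8904
d((-10, 5), (-17, 12)) = 9.8995
d((-10, 5), (15, -29)) = 42.2019
d((-10, 5), (10, 19)) = 24.4131
d((-10, 5), (-20, 2)) = 10.4403
d((-10, 5), (17, -25)) = 40.3609
d((-17, 12), (15, -29)) = 52.0096
d((-17, 12), (10, 19)) = 27.8927
d((-17, 12), (-20, 2)) = 10.4403
d((-17, 12), (17, -25)) = 50.2494
d((15, -29), (10, 19)) = 48.2597
d((15, -29), (-20, 2)) = 46.7547
d((15, -29), (17, -25)) = 4.4721
d((10, 19), (-20, 2)) = 34.4819
d((10, 19), (17, -25)) = 44.5533
d((-20, 2), (17, -25)) = 45.8039

Closest pair: (11, 17) and (10, 19) with distance 2.2361

The closest pair is (11, 17) and (10, 19) with Euclidean distance 2.2361. For 10 points, brute-force pairwise comparison is shown above. For large n, the divide-and-conquer algorithm (sort by x, recurse on halves, check the dividing strip) achieves O(n log n).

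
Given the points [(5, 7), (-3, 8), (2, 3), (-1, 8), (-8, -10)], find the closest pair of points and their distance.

Computing all pairwise distances among 5 points:

d((5, 7), (-3, 8)) = 8.0623
d((5, 7), (2, 3)) = 5.0
d((5, 7), (-1, 8)) = 6.0828
d((5, 7), (-8, -10)) = 21.4009
d((-3, 8), (2, 3)) = 7.0711
d((-3, 8), (-1, 8)) = 2.0 <-- minimum
d((-3, 8), (-8, -10)) = 18.6815
d((2, 3), (-1, 8)) = 5.831
d((2, 3), (-8, -10)) = 16.4012
d((-1, 8), (-8, -10)) = 19.3132

Closest pair: (-3, 8) and (-1, 8) with distance 2.0

The closest pair is (-3, 8) and (-1, 8) with Euclidean distance 2.0. For 5 points, brute-force pairwise comparison is shown above. For large n, the divide-and-conquer algorithm (sort by x, recurse on halves, check the dividing strip) achieves O(n log n).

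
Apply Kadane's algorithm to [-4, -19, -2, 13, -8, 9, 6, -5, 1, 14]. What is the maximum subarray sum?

Using Kadane's algorithm on [-4, -19, -2, 13, -8, 9, 6, -5, 1, 14]:

Scanning through the array:
Position 1 (value -19): max_ending_here = -19, max_so_far = -4
Position 2 (value -2): max_ending_here = -2, max_so_far = -2
Position 3 (value 13): max_ending_here = 13, max_so_far = 13
Position 4 (value -8): max_ending_here = 5, max_so_far = 13
Position 5 (value 9): max_ending_here = 14, max_so_far = 14
Position 6 (value 6): max_ending_here = 20, max_so_far = 20
Position 7 (value -5): max_ending_here = 15, max_so_far = 20
Position 8 (value 1): max_ending_here = 16, max_so_far = 20
Position 9 (value 14): max_ending_here = 30, max_so_far = 30

Maximum subarray: [13, -8, 9, 6, -5, 1, 14]
Maximum sum: 30

The maximum subarray is [13, -8, 9, 6, -5, 1, 14] with sum 30. This subarray runs from index 3 to index 9.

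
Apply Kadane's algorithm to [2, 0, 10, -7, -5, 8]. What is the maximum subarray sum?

Using Kadane's algorithm on [2, 0, 10, -7, -5, 8]:

Scanning through the array:
Position 1 (value 0): max_ending_here = 2, max_so_far = 2
Position 2 (value 10): max_ending_here = 12, max_so_far = 12
Position 3 (value -7): max_ending_here = 5, max_so_far = 12
Position 4 (value -5): max_ending_here = 0, max_so_far = 12
Position 5 (value 8): max_ending_here = 8, max_so_far = 12

Maximum subarray: [2, 0, 10]
Maximum sum: 12

The maximum subarray is [2, 0, 10] with sum 12. This subarray runs from index 0 to index 2.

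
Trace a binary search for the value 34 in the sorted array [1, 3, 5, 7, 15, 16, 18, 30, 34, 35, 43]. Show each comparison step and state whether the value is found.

Binary search for 34 in [1, 3, 5, 7, 15, 16, 18, 30, 34, 35, 43]:

lo=0, hi=10, mid=5, arr[mid]=16 -> 16 < 34, search right half
lo=6, hi=10, mid=8, arr[mid]=34 -> Found target at index 8!

Binary search finds 34 at index 8 after 2 comparisons. The search repeatedly halves the search space by comparing with the middle element.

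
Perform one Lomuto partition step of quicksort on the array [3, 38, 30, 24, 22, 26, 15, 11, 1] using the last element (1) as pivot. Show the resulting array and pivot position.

Lomuto partition with pivot = 1:

Initial array: [3, 38, 30, 24, 22, 26, 15, 11, 1]

arr[0]=3 > 1: no swap
arr[1]=38 > 1: no swap
arr[2]=30 > 1: no swap
arr[3]=24 > 1: no swap
arr[4]=22 > 1: no swap
arr[5]=26 > 1: no swap
arr[6]=15 > 1: no swap
arr[7]=11 > 1: no swap

Place pivot at position 0: [1, 38, 30, 24, 22, 26, 15, 11, 3]
Pivot position: 0

After partitioning with pivot 1, the array becomes [1, 38, 30, 24, 22, 26, 15, 11, 3]. The pivot is placed at index 0. All elements to the left of the pivot are <= 1, and all elements to the right are > 1.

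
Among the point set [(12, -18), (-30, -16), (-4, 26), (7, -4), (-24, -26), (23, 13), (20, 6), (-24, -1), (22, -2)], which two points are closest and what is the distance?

Computing all pairwise distances among 9 points:

d((12, -18), (-30, -16)) = 42.0476
d((12, -18), (-4, 26)) = 46.8188
d((12, -18), (7, -4)) = 14.8661
d((12, -18), (-24, -26)) = 36.8782
d((12, -18), (23, 13)) = 32.8938
d((12, -18), (20, 6)) = 25.2982
d((12, -18), (-24, -1)) = 39.8121
d((12, -18), (22, -2)) = 18.868
d((-30, -16), (-4, 26)) = 49.3964
d((-30, -16), (7, -4)) = 38.8973
d((-30, -16), (-24, -26)) = 11.6619
d((-30, -16), (23, 13)) = 60.4152
d((-30, -16), (20, 6)) = 54.626
d((-30, -16), (-24, -1)) = 16.1555
d((-30, -16), (22, -2)) = 53.8516
d((-4, 26), (7, -4)) = 31.9531
d((-4, 26), (-24, -26)) = 55.7136
d((-4, 26), (23, 13)) = 29.9666
d((-4, 26), (20, 6)) = 31.241
d((-4, 26), (-24, -1)) = 33.6006
d((-4, 26), (22, -2)) = 38.2099
d((7, -4), (-24, -26)) = 38.0132
d((7, -4), (23, 13)) = 23.3452
d((7, -4), (20, 6)) = 16.4012
d((7, -4), (-24, -1)) = 31.1448
d((7, -4), (22, -2)) = 15.1327
d((-24, -26), (23, 13)) = 61.0737
d((-24, -26), (20, 6)) = 54.4059
d((-24, -26), (-24, -1)) = 25.0
d((-24, -26), (22, -2)) = 51.8845
d((23, 13), (20, 6)) = 7.6158 <-- minimum
d((23, 13), (-24, -1)) = 49.0408
d((23, 13), (22, -2)) = 15.0333
d((20, 6), (-24, -1)) = 44.5533
d((20, 6), (22, -2)) = 8.2462
d((-24, -1), (22, -2)) = 46.0109

Closest pair: (23, 13) and (20, 6) with distance 7.6158

The closest pair is (23, 13) and (20, 6) with Euclidean distance 7.6158. For 9 points, brute-force pairwise comparison is shown above. For large n, the divide-and-conquer algorithm (sort by x, recurse on halves, check the dividing strip) achieves O(n log n).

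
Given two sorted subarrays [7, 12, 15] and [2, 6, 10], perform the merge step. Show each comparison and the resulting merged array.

Merging process:

Compare 7 vs 2: take 2 from right. Merged: [2]
Compare 7 vs 6: take 6 from right. Merged: [2, 6]
Compare 7 vs 10: take 7 from left. Merged: [2, 6, 7]
Compare 12 vs 10: take 10 from right. Merged: [2, 6, 7, 10]
Append remaining from left: [12, 15]. Merged: [2, 6, 7, 10, 12, 15]

Final merged array: [2, 6, 7, 10, 12, 15]
Total comparisons: 4

The merged array is [2, 6, 7, 10, 12, 15], requiring 4 comparisons. The merge step runs in O(n) time where n is the total number of elements.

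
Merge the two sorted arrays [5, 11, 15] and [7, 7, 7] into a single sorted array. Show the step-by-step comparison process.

Merging process:

Compare 5 vs 7: take 5 from left. Merged: [5]
Compare 11 vs 7: take 7 from right. Merged: [5, 7]
Compare 11 vs 7: take 7 from right. Merged: [5, 7, 7]
Compare 11 vs 7: take 7 from right. Merged: [5, 7, 7, 7]
Append remaining from left: [11, 15]. Merged: [5, 7, 7, 7, 11, 15]

Final merged array: [5, 7, 7, 7, 11, 15]
Total comparisons: 4

The merged array is [5, 7, 7, 7, 11, 15], requiring 4 comparisons. The merge step runs in O(n) time where n is the total number of elements.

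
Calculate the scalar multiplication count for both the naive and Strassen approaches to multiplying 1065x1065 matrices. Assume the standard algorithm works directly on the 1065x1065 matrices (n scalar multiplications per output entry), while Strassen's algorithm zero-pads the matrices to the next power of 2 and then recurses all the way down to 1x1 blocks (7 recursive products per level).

Matrix multiplication for 1065x1065 matrices:

Strassen's algorithm requires power-of-2 dimensions. Pad 1065x1065 to 2048x2048 (next power of 2).

Standard algorithm: 1065^3 = 1207949625 multiplications
Strassen's algorithm: 7^(log2(2048)) = 7^11 = 1977326743 multiplications
Difference: 1207949625 - 1977326743 = -769377118 (Strassen uses MORE here due to padding overhead — for small or just-over-power-of-2 n, padding can outweigh the per-level savings)

Standard: 1207949625 multiplications (1065^3). Strassen: 1977326743 multiplications (7^11, after padding to 2048x2048). Strassen reduces 8 recursive multiplications to 7 at each level.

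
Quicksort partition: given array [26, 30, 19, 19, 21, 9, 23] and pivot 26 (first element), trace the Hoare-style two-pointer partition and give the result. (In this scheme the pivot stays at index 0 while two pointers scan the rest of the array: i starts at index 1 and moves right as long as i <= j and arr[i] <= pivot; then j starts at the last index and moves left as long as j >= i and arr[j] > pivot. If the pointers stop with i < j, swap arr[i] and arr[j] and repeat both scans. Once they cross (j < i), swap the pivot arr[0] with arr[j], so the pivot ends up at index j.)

Hoare-style two-pointer partition with pivot = 26:

Initial array: [26, 30, 19, 19, 21, 9, 23]

Pointers start at i = 1, j = 6.
i stops at index 1 (arr[1]=30 > 26), j stops at index 6 (arr[6]=23 <= 26): swap arr[1] and arr[6], array becomes [26, 23, 19, 19, 21, 9, 30]
i ends at 6, j ends at 5: the pointers have crossed (j < i), so scanning stops.

Swap pivot arr[0] with arr[5] to place pivot at position 5: [9, 23, 19, 19, 21, 26, 30]
Pivot position: 5

After partitioning with pivot 26, the array becomes [9, 23, 19, 19, 21, 26, 30]. The pivot is placed at index 5. All elements to the left of the pivot are <= 26, and all elements to the right are > 26.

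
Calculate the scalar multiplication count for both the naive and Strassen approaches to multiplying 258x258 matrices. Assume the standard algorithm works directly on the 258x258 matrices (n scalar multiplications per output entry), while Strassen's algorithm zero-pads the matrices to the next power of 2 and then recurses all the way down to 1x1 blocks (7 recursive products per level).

Matrix multiplication for 258x258 matrices:

Strassen's algorithm requires power-of-2 dimensions. Pad 258x258 to 512x512 (next power of 2).

Standard algorithm: 258^3 = 17173512 multiplications
Strassen's algorithm: 7^(log2(512)) = 7^9 = 40353607 multiplications
Difference: 17173512 - 40353607 = -23180095 (Strassen uses MORE here due to padding overhead — for small or just-over-power-of-2 n, padding can outweigh the per-level savings)

Standard: 17173512 multiplications (258^3). Strassen: 40353607 multiplications (7^9, after padding to 512x512). Strassen reduces 8 recursive multiplications to 7 at each level.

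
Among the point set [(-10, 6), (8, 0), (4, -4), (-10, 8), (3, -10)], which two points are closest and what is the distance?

Computing all pairwise distances among 5 points:

d((-10, 6), (8, 0)) = 18.9737
d((-10, 6), (4, -4)) = 17.2047
d((-10, 6), (-10, 8)) = 2.0 <-- minimum
d((-10, 6), (3, -10)) = 20.6155
d((8, 0), (4, -4)) = 5.6569
d((8, 0), (-10, 8)) = 19.6977
d((8, 0), (3, -10)) = 11.1803
d((4, -4), (-10, 8)) = 18.4391
d((4, -4), (3, -10)) = 6.0828
d((-10, 8), (3, -10)) = 22.2036

Closest pair: (-10, 6) and (-10, 8) with distance 2.0

The closest pair is (-10, 6) and (-10, 8) with Euclidean distance 2.0. For 5 points, brute-force pairwise comparison is shown above. For large n, the divide-and-conquer algorithm (sort by x, recurse on halves, check the dividing strip) achieves O(n log n).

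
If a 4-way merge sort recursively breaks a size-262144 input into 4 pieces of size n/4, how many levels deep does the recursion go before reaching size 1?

For divide and conquer with division factor 4:

Problem sizes at each level:
Level 0: 262144
Level 1: 65536
Level 2: 16384
Level 3: 4096
Level 4: 1024
Level 5: 256
Level 6: 64
Level 7: 16
Level 8: 4
Level 9: 1

The root is level 0 and the size-1 base case is level 9 (the tree spans levels 0 through 9, i.e. 10 levels counting the root), so the depth is the number of divisions: log_4(262144) = 9

The recursion tree depth is log_4(262144) = 9. At each level, the problem size is divided by 4, so it takes 9 divisions to reduce to a base case of size 1. The algorithm makes 4 recursive calls at each level.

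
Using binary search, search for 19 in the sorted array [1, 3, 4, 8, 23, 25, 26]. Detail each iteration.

Binary search for 19 in [1, 3, 4, 8, 23, 25, 26]:

lo=0, hi=6, mid=3, arr[mid]=8 -> 8 < 19, search right half
lo=4, hi=6, mid=5, arr[mid]=25 -> 25 > 19, search left half
lo=4, hi=4, mid=4, arr[mid]=23 -> 23 > 19, search left half
lo=4 > hi=3, target 19 not found

Binary search determines that 19 is not in the array after 3 comparisons. The search space was exhausted without finding the target.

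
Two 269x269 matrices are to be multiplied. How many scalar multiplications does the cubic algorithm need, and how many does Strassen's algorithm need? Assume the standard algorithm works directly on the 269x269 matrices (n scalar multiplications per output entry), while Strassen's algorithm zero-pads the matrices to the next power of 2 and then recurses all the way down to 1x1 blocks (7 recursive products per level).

Matrix multiplication for 269x269 matrices:

Strassen's algorithm requires power-of-2 dimensions. Pad 269x269 to 512x512 (next power of 2).

Standard algorithm: 269^3 = 19465109 multiplications
Strassen's algorithm: 7^(log2(512)) = 7^9 = 40353607 multiplications
Difference: 19465109 - 40353607 = -20888498 (Strassen uses MORE here due to padding overhead — for small or just-over-power-of-2 n, padding can outweigh the per-level savings)

Standard: 19465109 multiplications (269^3). Strassen: 40353607 multiplications (7^9, after padding to 512x512). Strassen reduces 8 recursive multiplications to 7 at each level.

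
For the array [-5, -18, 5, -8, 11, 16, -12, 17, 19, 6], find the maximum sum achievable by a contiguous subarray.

Using Kadane's algorithm on [-5, -18, 5, -8, 11, 16, -12, 17, 19, 6]:

Scanning through the array:
Position 1 (value -18): max_ending_here = -18, max_so_far = -5
Position 2 (value 5): max_ending_here = 5, max_so_far = 5
Position 3 (value -8): max_ending_here = -3, max_so_far = 5
Position 4 (value 11): max_ending_here = 11, max_so_far = 11
Position 5 (value 16): max_ending_here = 27, max_so_far = 27
Position 6 (value -12): max_ending_here = 15, max_so_far = 27
Position 7 (value 17): max_ending_here = 32, max_so_far = 32
Position 8 (value 19): max_ending_here = 51, max_so_far = 51
Position 9 (value 6): max_ending_here = 57, max_so_far = 57

Maximum subarray: [11, 16, -12, 17, 19, 6]
Maximum sum: 57

The maximum subarray is [11, 16, -12, 17, 19, 6] with sum 57. This subarray runs from index 4 to index 9.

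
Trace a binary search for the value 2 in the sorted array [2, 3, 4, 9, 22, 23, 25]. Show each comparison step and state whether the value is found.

Binary search for 2 in [2, 3, 4, 9, 22, 23, 25]:

lo=0, hi=6, mid=3, arr[mid]=9 -> 9 > 2, search left half
lo=0, hi=2, mid=1, arr[mid]=3 -> 3 > 2, search left half
lo=0, hi=0, mid=0, arr[mid]=2 -> Found target at index 0!

Binary search finds 2 at index 0 after 3 comparisons. The search repeatedly halves the search space by comparing with the middle element.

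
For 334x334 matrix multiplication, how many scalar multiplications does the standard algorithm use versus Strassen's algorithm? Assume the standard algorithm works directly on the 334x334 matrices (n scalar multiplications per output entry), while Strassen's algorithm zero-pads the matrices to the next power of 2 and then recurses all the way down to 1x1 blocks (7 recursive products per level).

Matrix multiplication for 334x334 matrices:

Strassen's algorithm requires power-of-2 dimensions. Pad 334x334 to 512x512 (next power of 2).

Standard algorithm: 334^3 = 37259704 multiplications
Strassen's algorithm: 7^(log2(512)) = 7^9 = 40353607 multiplications
Difference: 37259704 - 40353607 = -3093903 (Strassen uses MORE here due to padding overhead — for small or just-over-power-of-2 n, padding can outweigh the per-level savings)

Standard: 37259704 multiplications (334^3). Strassen: 40353607 multiplications (7^9, after padding to 512x512). Strassen reduces 8 recursive multiplications to 7 at each level.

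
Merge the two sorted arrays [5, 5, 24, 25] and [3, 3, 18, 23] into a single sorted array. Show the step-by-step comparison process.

Merging process:

Compare 5 vs 3: take 3 from right. Merged: [3]
Compare 5 vs 3: take 3 from right. Merged: [3, 3]
Compare 5 vs 18: take 5 from left. Merged: [3, 3, 5]
Compare 5 vs 18: take 5 from left. Merged: [3, 3, 5, 5]
Compare 24 vs 18: take 18 from right. Merged: [3, 3, 5, 5, 18]
Compare 24 vs 23: take 23 from right. Merged: [3, 3, 5, 5, 18, 23]
Append remaining from left: [24, 25]. Merged: [3, 3, 5, 5, 18, 23, 24, 25]

Final merged array: [3, 3, 5, 5, 18, 23, 24, 25]
Total comparisons: 6

The merged array is [3, 3, 5, 5, 18, 23, 24, 25], requiring 6 comparisons. The merge step runs in O(n) time where n is the total number of elements.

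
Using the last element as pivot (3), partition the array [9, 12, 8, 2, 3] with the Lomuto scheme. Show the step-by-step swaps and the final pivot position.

Lomuto partition with pivot = 3:

Initial array: [9, 12, 8, 2, 3]

arr[0]=9 > 3: no swap
arr[1]=12 > 3: no swap
arr[2]=8 > 3: no swap
arr[3]=2 <= 3: swap with position 0, array becomes [2, 12, 8, 9, 3]

Place pivot at position 1: [2, 3, 8, 9, 12]
Pivot position: 1

After partitioning with pivot 3, the array becomes [2, 3, 8, 9, 12]. The pivot is placed at index 1. All elements to the left of the pivot are <= 3, and all elements to the right are > 3.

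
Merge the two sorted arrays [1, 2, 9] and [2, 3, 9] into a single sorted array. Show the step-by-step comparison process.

Merging process:

Compare 1 vs 2: take 1 from left. Merged: [1]
Compare 2 vs 2: take 2 from left. Merged: [1, 2]
Compare 9 vs 2: take 2 from right. Merged: [1, 2, 2]
Compare 9 vs 3: take 3 from right. Merged: [1, 2, 2, 3]
Compare 9 vs 9: take 9 from left. Merged: [1, 2, 2, 3, 9]
Append remaining from right: [9]. Merged: [1, 2, 2, 3, 9, 9]

Final merged array: [1, 2, 2, 3, 9, 9]
Total comparisons: 5

The merged array is [1, 2, 2, 3, 9, 9], requiring 5 comparisons. The merge step runs in O(n) time where n is the total number of elements.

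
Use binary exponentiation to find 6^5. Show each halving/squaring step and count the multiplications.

Computing 6^5 by squaring (build up from 6^1; each line after the first costs one multiplication):

6^1 = 6
6^2 = (6^1)^2 = 6^2 = 36
6^4 = (6^2)^2 = 36^2 = 1296
6^5 = 6 * 6^4 = 6 * 1296 = 7776

Result: 7776
Multiplications needed: 3 (3 lines after 6^1)

6^5 = 7776. Using exponentiation by squaring, this requires 3 multiplications. The key idea: if the exponent is even, square the half-power; if odd, multiply by the base once.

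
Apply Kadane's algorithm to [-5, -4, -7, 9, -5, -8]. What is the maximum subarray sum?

Using Kadane's algorithm on [-5, -4, -7, 9, -5, -8]:

Scanning through the array:
Position 1 (value -4): max_ending_here = -4, max_so_far = -4
Position 2 (value -7): max_ending_here = -7, max_so_far = -4
Position 3 (value 9): max_ending_here = 9, max_so_far = 9
Position 4 (value -5): max_ending_here = 4, max_so_far = 9
Position 5 (value -8): max_ending_here = -4, max_so_far = 9

Maximum subarray: [9]
Maximum sum: 9

The maximum subarray is [9] with sum 9. This subarray runs from index 3 to index 3.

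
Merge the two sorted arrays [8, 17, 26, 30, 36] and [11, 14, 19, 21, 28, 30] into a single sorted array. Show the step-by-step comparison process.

Merging process:

Compare 8 vs 11: take 8 from left. Merged: [8]
Compare 17 vs 11: take 11 from right. Merged: [8, 11]
Compare 17 vs 14: take 14 from right. Merged: [8, 11, 14]
Compare 17 vs 19: take 17 from left. Merged: [8, 11, 14, 17]
Compare 26 vs 19: take 19 from right. Merged: [8, 11, 14, 17, 19]
Compare 26 vs 21: take 21 from right. Merged: [8, 11, 14, 17, 19, 21]
Compare 26 vs 28: take 26 from left. Merged: [8, 11, 14, 17, 19, 21, 26]
Compare 30 vs 28: take 28 from right. Merged: [8, 11, 14, 17, 19, 21, 26, 28]
Compare 30 vs 30: take 30 from left. Merged: [8, 11, 14, 17, 19, 21, 26, 28, 30]
Compare 36 vs 30: take 30 from right. Merged: [8, 11, 14, 17, 19, 21, 26, 28, 30, 30]
Append remaining from left: [36]. Merged: [8, 11, 14, 17, 19, 21, 26, 28, 30, 30, 36]

Final merged array: [8, 11, 14, 17, 19, 21, 26, 28, 30, 30, 36]
Total comparisons: 10

The merged array is [8, 11, 14, 17, 19, 21, 26, 28, 30, 30, 36], requiring 10 comparisons. The merge step runs in O(n) time where n is the total number of elements.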